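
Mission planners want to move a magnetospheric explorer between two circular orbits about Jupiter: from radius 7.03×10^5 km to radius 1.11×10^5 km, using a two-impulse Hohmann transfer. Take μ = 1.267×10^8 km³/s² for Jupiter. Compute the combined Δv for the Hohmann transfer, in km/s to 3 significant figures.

The Hohmann ellipse has a_t = (r₁ + r₂)/2 = 4.070×10^5 km.
At r₁ the circular-orbit speed is v₁ = √(μ/r₁) = 13.425 km/s.
On the transfer ellipse at r₁, v² = μ(2/r − 1/a) gives v_a = √[μ(2/r₁ − 1/a_t)] = 7.0109 km/s.
First burn Δv₁ = |v_a − v₁| = 6.414 km/s.
At r₂, v₂ = √(μ/r₂) = 33.785 km/s.
Transfer-orbit speed at r₂: v_p = √[μ(2/r₂ − 1/a_t)] = 44.402 km/s.
Second burn Δv₂ = |v₂ − v_p| = 10.62 km/s.
Total Δv = Δv₁ + Δv₂ = 17.03 km/s.

Δv = 17.0 km/s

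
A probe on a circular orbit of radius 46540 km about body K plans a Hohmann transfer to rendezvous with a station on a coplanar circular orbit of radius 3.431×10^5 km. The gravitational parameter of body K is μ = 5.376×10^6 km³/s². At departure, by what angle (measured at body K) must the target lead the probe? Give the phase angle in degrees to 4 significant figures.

φ = 103.0°

The Hohmann ellipse has a_t = (r₁ + r₂)/2 = 1.9482×10^5 km.
The half-period of the transfer ellipse is t = π√(a_t³/μ) = 1.1651×10^5 s.
The target's mean motion on its circular orbit is ω₂ = √(μ/r₂³) = 1.1537×10^-5 rad/s.
Angle swept by the target during transfer: ω₂·t = 1.3442 rad = 77.02°.
The probe traverses 180° on the transfer ellipse, so the target must lead by 180° − 77.02° = 103.0°.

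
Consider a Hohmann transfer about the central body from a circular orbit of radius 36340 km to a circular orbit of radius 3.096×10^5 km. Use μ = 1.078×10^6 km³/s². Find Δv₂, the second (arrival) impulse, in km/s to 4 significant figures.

Δv₂ = 1.011 km/s

The Hohmann ellipse has a_t = (r₁ + r₂)/2 = 1.7297×10^5 km.
On the circular orbit at r = 3.096×10^5 km, v_c = √(μ/r) = 1.866 km/s.
Transfer-orbit speed at the same r (vis-viva, a = a_t): v_t = √[μ(2/r − 1/a_t)] = 0.8553 km/s.
Δv₂ = |v_t − v_c| = |0.8553 − 1.866| = 1.011 km/s.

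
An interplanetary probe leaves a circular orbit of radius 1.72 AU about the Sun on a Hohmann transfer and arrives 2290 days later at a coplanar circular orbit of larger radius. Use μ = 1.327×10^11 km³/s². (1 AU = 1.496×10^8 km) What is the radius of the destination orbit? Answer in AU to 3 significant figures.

r₂ = 9.07 AU

In km: r₁ = 1.72 × 1.496×10^8 = 2.57312×10^8 km.
Transfer time t = 2290 days = 1.97856×10^8 s, and t = π√(a_t³/μ).
So a_t = (μ t²/π²)^(1/3) = (1.327×10^11 × (1.97856×10^8)² / π²)^(1/3) = 8.0740×10^8 km.
Since a_t = (r₁ + r₂)/2, r₂ = 2a_t − r₁ = 2×8.0740×10^8 − 2.57312×10^8 = 1.357488×10^9 km.
In AU: r₂ = 1.357488×10^9 / 1.496×10^8 = 9.07 AU.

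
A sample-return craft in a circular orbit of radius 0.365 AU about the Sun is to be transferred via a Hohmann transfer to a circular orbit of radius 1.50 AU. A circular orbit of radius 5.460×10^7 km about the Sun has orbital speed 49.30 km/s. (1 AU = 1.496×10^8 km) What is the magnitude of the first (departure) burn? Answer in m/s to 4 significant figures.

From the circular-orbit relation v² = μ/r at r = 5.460×10^7 km: μ = v²r = (49.30)² × 5.460×10^7 = 1.32705×10^11 km³/s².
In km: r₁ = 0.365 × 1.496×10^8 = 5.4604×10^7 km; r₂ = 1.50 × 1.496×10^8 = 2.244×10^8 km.
The Hohmann ellipse has a_t = (r₁ + r₂)/2 = 1.39502×10^8 km.
On the circular orbit at r = 5.4604×10^7 km, v_c = √(μ/r) = 49.298 km/s.
Vis-viva on the transfer ellipse at r = 5.4604×10^7 km gives v_t = √[μ(2/r − 1/a_t)] = 62.525 km/s.
Δv₁ = |v_t − v_c| = |62.525 − 49.298| = 13.23 km/s.

Δv₁ = 13230 m/s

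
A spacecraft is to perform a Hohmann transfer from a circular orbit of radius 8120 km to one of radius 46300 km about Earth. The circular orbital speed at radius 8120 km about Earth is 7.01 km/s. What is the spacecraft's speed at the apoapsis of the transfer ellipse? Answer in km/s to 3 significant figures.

v = 1.60 km/s

From the circular-orbit relation v² = μ/r at r = 8120 km: μ = v²r = (7.01)² × 8120 = 3.99018×10^5 km³/s².
Transfer-ellipse semi-major axis a_t = (r₁ + r₂)/2 = (8120 + 46300)/2 = 27210 km.
At apoapsis, r = 46300 km.
Vis-viva: v = √[μ(2/r − 1/a_t)] = √[3.99018×10^5 × (2/46300 − 1/27210)] = 1.604 km/s.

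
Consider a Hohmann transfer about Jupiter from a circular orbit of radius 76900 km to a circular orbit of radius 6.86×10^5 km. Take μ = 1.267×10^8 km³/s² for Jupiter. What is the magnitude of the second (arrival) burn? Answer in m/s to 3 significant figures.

Transfer-ellipse semi-major axis a_t = (r₁ + r₂)/2 = (76900 + 6.860×10^5)/2 = 3.8145×10^5 km.
On the circular orbit at r = 6.860×10^5 km, v_c = √(μ/r) = 13.59 km/s.
Vis-viva on the transfer ellipse at r = 6.860×10^5 km gives v_t = √[μ(2/r − 1/a_t)] = 6.102 km/s.
Δv₂ = |v_t − v_c| = |6.102 − 13.59| = 7.488 km/s.

Δv₂ = 7490 m/s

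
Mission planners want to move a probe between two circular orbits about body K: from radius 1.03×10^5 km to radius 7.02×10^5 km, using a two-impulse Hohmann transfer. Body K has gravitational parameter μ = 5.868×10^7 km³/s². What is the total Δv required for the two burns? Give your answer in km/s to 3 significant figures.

Δv = 12.2 km/s

Semi-major axis of the transfer orbit: a_t = (1.030×10^5 + 7.020×10^5)/2 = 4.025×10^5 km.
At r₁ the circular-orbit speed is v₁ = √(μ/r₁) = 23.869 km/s.
Transfer-orbit speed at r₁ (vis-viva): v_p = √[μ(2/r₁ − 1/a_t)] = 31.522 km/s.
First burn Δv₁ = |v_p − v₁| = 7.653 km/s.
Circular speed at r₂: v₂ = √(μ/r₂) = 9.143 km/s.
Transfer-orbit speed at r₂: v_a = √[μ(2/r₂ − 1/a_t)] = 4.625 km/s.
Second burn Δv₂ = |v₂ − v_a| = 4.518 km/s.
Total Δv = Δv₁ + Δv₂ = 12.17 km/s.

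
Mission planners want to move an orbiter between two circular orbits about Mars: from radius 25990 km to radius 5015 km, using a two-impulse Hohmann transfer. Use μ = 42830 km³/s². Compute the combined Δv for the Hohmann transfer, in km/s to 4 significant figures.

Δv = 1.415 km/s

Transfer-ellipse semi-major axis a_t = (r₁ + r₂)/2 = (25990 + 5015)/2 = 15502.5 km.
At r₁ the circular-orbit speed is v₁ = √(μ/r₁) = 1.2837 km/s.
On the transfer ellipse at r₁, vis-viva gives v_a = √[μ(2/r₁ − 1/a_t)] = 0.73014 km/s.
First burn Δv₁ = |v_a − v₁| = 0.5536 km/s.
At r₂, v₂ = √(μ/r₂) = 2.9224 km/s.
Transfer-orbit speed at r₂: v_p = √[μ(2/r₂ − 1/a_t)] = 3.7839 km/s.
Second burn Δv₂ = |v₂ − v_p| = 0.8615 km/s.
Δv = Δv₁ + Δv₂ = 0.5536 + 0.8615 = 1.415 km/s.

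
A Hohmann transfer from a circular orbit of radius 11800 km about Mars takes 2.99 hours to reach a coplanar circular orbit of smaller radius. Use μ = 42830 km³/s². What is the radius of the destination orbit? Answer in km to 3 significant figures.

Transfer time t = 2.99 hours = 10764 s, and t = π√(a_t³/μ).
So a_t = (μ t²/π²)^(1/3) = (42830 × (10764)² / π²)^(1/3) = 7951.8 km.
Since a_t = (r₁ + r₂)/2, r₂ = 2a_t − r₁ = 2×7951.8 − 11800 = 4103.6 km.

r₂ = 4100 km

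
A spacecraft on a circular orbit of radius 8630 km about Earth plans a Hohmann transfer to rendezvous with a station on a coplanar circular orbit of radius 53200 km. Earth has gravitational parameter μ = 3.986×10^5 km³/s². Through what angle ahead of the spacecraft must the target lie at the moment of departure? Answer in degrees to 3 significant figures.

The Hohmann ellipse has a_t = (r₁ + r₂)/2 = 30915 km.
The half-period of the transfer ellipse is t = π√(a_t³/μ) = 27050 s.
The target's mean motion on its circular orbit is ω₂ = √(μ/r₂³) = 5.145×10^-5 rad/s.
Angle swept by the target during transfer: ω₂·t = 1.3917 rad = 79.74°.
The spacecraft traverses 180° on the transfer ellipse, so the target must lead by 180° − 79.74° = 100°.

φ = 100°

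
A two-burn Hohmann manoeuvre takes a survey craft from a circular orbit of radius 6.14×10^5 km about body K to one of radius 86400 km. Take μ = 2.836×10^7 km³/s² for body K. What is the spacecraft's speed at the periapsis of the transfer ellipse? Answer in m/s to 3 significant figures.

v = 24000 m/s

Transfer-ellipse semi-major axis a_t = (r₁ + r₂)/2 = (6.140×10^5 + 86400)/2 = 3.502×10^5 km.
At periapsis, r = 86400 km.
Vis-viva: v = √[μ(2/r − 1/a_t)] = √[2.836×10^7 × (2/86400 − 1/3.502×10^5)] = 23.99 km/s.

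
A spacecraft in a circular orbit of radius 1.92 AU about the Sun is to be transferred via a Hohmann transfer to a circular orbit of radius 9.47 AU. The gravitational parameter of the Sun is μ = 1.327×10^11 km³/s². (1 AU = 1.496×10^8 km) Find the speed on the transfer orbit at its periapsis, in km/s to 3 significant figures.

In km: r₁ = 1.92 × 1.496×10^8 = 2.87232×10^8 km; r₂ = 9.47 × 1.496×10^8 = 1.416712×10^9 km.
Transfer-ellipse semi-major axis a_t = (r₁ + r₂)/2 = (2.87232×10^8 + 1.416712×10^9)/2 = 8.51972×10^8 km.
At periapsis, r = 2.87232×10^8 km.
Vis-viva: v = √[μ(2/r − 1/a_t)] = √[1.327×10^11 × (2/2.87232×10^8 − 1/8.51972×10^8)] = 27.72 km/s.

v = 27.7 km/s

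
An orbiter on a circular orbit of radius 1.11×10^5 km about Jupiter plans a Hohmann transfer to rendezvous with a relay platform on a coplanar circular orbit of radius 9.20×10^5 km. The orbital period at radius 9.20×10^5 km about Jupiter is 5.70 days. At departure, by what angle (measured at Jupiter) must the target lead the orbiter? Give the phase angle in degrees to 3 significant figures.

From Kepler's third law T² = 4π²r³/μ at r = 9.20×10^5 km, T = 5.70 days = 5.70 × 86400 s = 4.9248×10^5 s: μ = 4π²r³/T² = 1.26749×10^8 km³/s².
Transfer-ellipse semi-major axis a_t = (r₁ + r₂)/2 = (1.110×10^5 + 9.200×10^5)/2 = 5.155×10^5 km.
Transfer time t = π√(a_t³/μ) = 1.032809×10^5 s.
The target's mean motion on its circular orbit is ω₂ = √(μ/r₂³) = 1.275825×10^-5 rad/s.
Angle swept by the target during transfer: ω₂·t = 1.31768 rad = 75.498°.
Arrival is 180° from departure on the ellipse, so φ = 180° − 75.498° = 105°.

φ = 105°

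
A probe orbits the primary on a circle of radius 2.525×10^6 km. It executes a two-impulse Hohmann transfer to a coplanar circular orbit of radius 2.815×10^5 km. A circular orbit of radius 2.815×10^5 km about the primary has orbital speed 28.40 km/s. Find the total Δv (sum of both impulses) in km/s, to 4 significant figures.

Δv = 14.93 km/s

From the circular-orbit relation v² = μ/r at r = 2.815×10^5 km: μ = v²r = (28.40)² × 2.815×10^5 = 2.27047×10^8 km³/s².
Semi-major axis of the transfer orbit: a_t = (2.525×10^6 + 2.815×10^5)/2 = 1.40325×10^6 km.
At r₁ the circular-orbit speed is v₁ = √(μ/r₁) = 9.4826 km/s.
On the transfer ellipse at r₁, vis-viva gives v_a = √[μ(2/r₁ − 1/a_t)] = 4.2472 km/s.
First burn Δv₁ = |v_a − v₁| = 5.235 km/s.
Circular speed at r₂: v₂ = √(μ/r₂) = 28.400 km/s.
Transfer-orbit speed at r₂: v_p = √[μ(2/r₂ − 1/a_t)] = 38.096 km/s.
Second burn Δv₂ = |v₂ − v_p| = 9.696 km/s.
Δv = Δv₁ + Δv₂ = 5.235 + 9.696 = 14.93 km/s.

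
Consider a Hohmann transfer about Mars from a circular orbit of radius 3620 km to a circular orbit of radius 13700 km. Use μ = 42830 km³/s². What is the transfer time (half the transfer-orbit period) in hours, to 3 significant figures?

Semi-major axis of the transfer orbit: a_t = (3620 + 13700)/2 = 8660 km.
Half the transfer-orbit period gives t = π√(a_t³/μ) = 12230 s.
Converting: 12230 s ÷ 3600 s/hour = 3.40 hours.

t = 3.40 hours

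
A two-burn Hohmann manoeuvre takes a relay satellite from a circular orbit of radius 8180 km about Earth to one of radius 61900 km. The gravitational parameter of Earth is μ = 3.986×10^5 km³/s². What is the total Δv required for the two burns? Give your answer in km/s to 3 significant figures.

The Hohmann ellipse has a_t = (r₁ + r₂)/2 = 35040 km.
At r₁ the circular-orbit speed is v₁ = √(μ/r₁) = 6.981 km/s.
Transfer-orbit speed at r₁ (vis-viva): v_p = √[μ(2/r₁ − 1/a_t)] = 9.278 km/s.
First burn Δv₁ = |v_p − v₁| = 2.297 km/s.
At r₂, v₂ = √(μ/r₂) = 2.538 km/s.
Transfer-orbit speed at r₂: v_a = √[μ(2/r₂ − 1/a_t)] = 1.226 km/s.
Second burn Δv₂ = |v₂ − v_a| = 1.312 km/s.
Δv = Δv₁ + Δv₂ = 2.297 + 1.312 = 3.609 km/s.

Δv = 3.61 km/s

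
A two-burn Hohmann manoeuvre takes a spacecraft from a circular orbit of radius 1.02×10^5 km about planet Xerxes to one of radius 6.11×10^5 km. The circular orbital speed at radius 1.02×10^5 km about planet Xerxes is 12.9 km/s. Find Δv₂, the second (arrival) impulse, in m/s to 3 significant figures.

From the circular-orbit relation v² = μ/r at r = 1.02×10^5 km: μ = v²r = (12.9)² × 1.02×10^5 = 1.69738×10^7 km³/s².
The Hohmann ellipse has a_t = (r₁ + r₂)/2 = 3.565×10^5 km.
On the circular orbit at r = 6.110×10^5 km, v_c = √(μ/r) = 5.2707 km/s.
Vis-viva on the transfer ellipse at r = 6.110×10^5 km gives v_t = √[μ(2/r − 1/a_t)] = 2.8193 km/s.
Δv₂ = |v_t − v_c| = |2.8193 − 5.2707| = 2.451 km/s.

Δv₂ = 2450 m/s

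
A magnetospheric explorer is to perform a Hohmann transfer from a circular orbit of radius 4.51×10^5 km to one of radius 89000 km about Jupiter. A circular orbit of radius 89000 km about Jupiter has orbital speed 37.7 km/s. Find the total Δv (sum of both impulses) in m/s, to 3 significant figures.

From the circular-orbit relation v² = μ/r at r = 89000 km: μ = v²r = (37.7)² × 89000 = 1.26495×10^8 km³/s².
Semi-major axis of the transfer orbit: a_t = (4.510×10^5 + 89000)/2 = 2.700×10^5 km.
Circular speed at r₁: v₁ = √(μ/r₁) = √(1.26495×10^8/4.510×10^5) = 16.74743 km/s.
Transfer-orbit speed at r₁ (vis-viva): v_a = √[μ(2/r₁ − 1/a_t)] = 9.615264 km/s.
First burn Δv₁ = |v_a − v₁| = 7.1322 km/s.
At r₂, v₂ = √(μ/r₂) = 37.700 km/s.
Transfer-orbit speed at r₂: v_p = √[μ(2/r₂ − 1/a_t)] = 48.725 km/s.
Second burn Δv₂ = |v₂ − v_p| = 11.025 km/s.
Total Δv = Δv₁ + Δv₂ = 18.16 km/s.

Δv = 18200 m/s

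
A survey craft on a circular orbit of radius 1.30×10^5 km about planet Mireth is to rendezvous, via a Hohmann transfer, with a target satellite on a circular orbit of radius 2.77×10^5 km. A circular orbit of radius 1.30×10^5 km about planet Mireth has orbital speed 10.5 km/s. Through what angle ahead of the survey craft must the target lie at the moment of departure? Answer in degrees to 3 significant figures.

From the circular-orbit relation v² = μ/r at r = 1.30×10^5 km: μ = v²r = (10.5)² × 1.30×10^5 = 1.43325×10^7 km³/s².
The Hohmann ellipse has a_t = (r₁ + r₂)/2 = 2.035×10^5 km.
Transfer time t = π√(a_t³/μ) = 76180 s.
Target angular speed ω₂ = √(μ/r₂³) = 2.597×10^-5 rad/s.
Angle swept by the target during transfer: ω₂·t = 1.978 rad = 113.3°.
The survey craft traverses 180° on the transfer ellipse, so the target must lead by 180° − 113.3° = 66.7°.

φ = 66.7°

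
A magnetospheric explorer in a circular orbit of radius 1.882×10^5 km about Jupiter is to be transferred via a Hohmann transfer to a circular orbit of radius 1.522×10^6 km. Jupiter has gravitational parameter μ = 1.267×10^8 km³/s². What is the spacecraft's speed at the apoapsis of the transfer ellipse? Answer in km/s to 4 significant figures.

Semi-major axis of the transfer orbit: a_t = (1.882×10^5 + 1.522×10^6)/2 = 8.551×10^5 km.
At apoapsis, r = 1.522×10^6 km.
Applying v² = μ(2/r − 1/a_t): v = 4.280 km/s.

v = 4.280 km/s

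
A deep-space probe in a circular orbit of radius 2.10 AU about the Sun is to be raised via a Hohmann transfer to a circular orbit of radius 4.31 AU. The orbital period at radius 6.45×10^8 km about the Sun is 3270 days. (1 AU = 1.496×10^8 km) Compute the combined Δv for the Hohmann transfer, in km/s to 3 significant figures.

Δv = 6.01 km/s

From Kepler's third law T² = 4π²r³/μ at r = 6.45×10^8 km, T = 3270 days = 3270 × 86400 s = 2.82528×10^8 s: μ = 4π²r³/T² = 1.32714×10^11 km³/s².
In km: r₁ = 2.10 × 1.496×10^8 = 3.1416×10^8 km; r₂ = 4.31 × 1.496×10^8 = 6.44776×10^8 km.
Transfer-ellipse semi-major axis a_t = (r₁ + r₂)/2 = (3.1416×10^8 + 6.44776×10^8)/2 = 4.79468×10^8 km.
At r₁ the circular-orbit speed is v₁ = √(μ/r₁) = 20.5533 km/s.
On the transfer ellipse at r₁, vis-viva gives v_p = √[μ(2/r₁ − 1/a_t)] = 23.8346 km/s.
First burn Δv₁ = |v_p − v₁| = 3.281 km/s.
Circular speed at r₂: v₂ = √(μ/r₂) = 14.347 km/s.
Transfer-orbit speed at r₂: v_a = √[μ(2/r₂ − 1/a_t)] = 11.613 km/s.
Second burn Δv₂ = |v₂ − v_a| = 2.734 km/s.
Δv = Δv₁ + Δv₂ = 3.281 + 2.734 = 6.015 km/s.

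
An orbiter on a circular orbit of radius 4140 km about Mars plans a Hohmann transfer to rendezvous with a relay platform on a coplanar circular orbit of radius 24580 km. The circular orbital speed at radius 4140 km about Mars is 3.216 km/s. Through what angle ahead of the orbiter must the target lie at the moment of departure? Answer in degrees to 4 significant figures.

φ = 99.62°

From the circular-orbit relation v² = μ/r at r = 4140 km: μ = v²r = (3.216)² × 4140 = 42818.6 km³/s².
The Hohmann ellipse has a_t = (r₁ + r₂)/2 = 14360 km.
Transfer time t = π√(a_t³/μ) = 26125.5 s.
The target's mean motion on its circular orbit is ω₂ = √(μ/r₂³) = 5.36962×10^-5 rad/s.
Angle swept by the target during transfer: ω₂·t = 1.40284 rad = 80.38°.
The orbiter traverses 180° on the transfer ellipse, so the target must lead by 180° − 80.38° = 99.62°.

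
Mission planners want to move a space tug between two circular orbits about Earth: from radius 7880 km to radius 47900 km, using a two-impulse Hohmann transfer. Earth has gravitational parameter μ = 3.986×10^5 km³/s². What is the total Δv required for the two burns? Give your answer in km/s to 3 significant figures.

Δv = 3.56 km/s

The Hohmann ellipse has a_t = (r₁ + r₂)/2 = 27890 km.
At r₁ the circular-orbit speed is v₁ = √(μ/r₁) = 7.1122 km/s.
Transfer-orbit speed at r₁ (vis-viva): v_p = √[μ(2/r₁ − 1/a_t)] = 9.3207 km/s.
First burn Δv₁ = |v_p − v₁| = 2.2085 km/s.
At r₂, v₂ = √(μ/r₂) = 2.8847 km/s.
Transfer-orbit speed at r₂: v_a = √[μ(2/r₂ − 1/a_t)] = 1.5333 km/s.
Second burn Δv₂ = |v₂ − v_a| = 1.3514 km/s.
Δv = Δv₁ + Δv₂ = 2.2085 + 1.3514 = 3.560 km/s.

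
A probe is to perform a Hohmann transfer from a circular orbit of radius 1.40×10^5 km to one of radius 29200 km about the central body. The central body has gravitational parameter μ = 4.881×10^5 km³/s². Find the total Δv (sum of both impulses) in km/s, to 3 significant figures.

Δv = 1.94 km/s

Transfer-ellipse semi-major axis a_t = (r₁ + r₂)/2 = (1.400×10^5 + 29200)/2 = 84600 km.
At r₁ the circular-orbit speed is v₁ = √(μ/r₁) = 1.8672 km/s.
On the transfer ellipse at r₁, v² = μ(2/r − 1/a) gives v_a = √[μ(2/r₁ − 1/a_t)] = 1.0970 km/s.
First burn Δv₁ = |v_a − v₁| = 0.7702 km/s.
Circular speed at r₂: v₂ = √(μ/r₂) = 4.088 km/s.
Transfer-orbit speed at r₂: v_p = √[μ(2/r₂ − 1/a_t)] = 5.259 km/s.
Second burn Δv₂ = |v₂ − v_p| = 1.171 km/s.
Δv = Δv₁ + Δv₂ = 0.7702 + 1.171 = 1.941 km/s.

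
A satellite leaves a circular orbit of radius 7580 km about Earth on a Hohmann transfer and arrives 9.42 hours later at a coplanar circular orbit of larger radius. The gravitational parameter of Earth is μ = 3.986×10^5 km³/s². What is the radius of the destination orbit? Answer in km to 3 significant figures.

Transfer time t = 9.42 hours = 33912 s, and t = π√(a_t³/μ).
So a_t = (μ t²/π²)^(1/3) = (3.986×10^5 × (33912)² / π²)^(1/3) = 35946 km.
Since a_t = (r₁ + r₂)/2, r₂ = 2a_t − r₁ = 2×35946 − 7580 = 64312 km.

r₂ = 64300 km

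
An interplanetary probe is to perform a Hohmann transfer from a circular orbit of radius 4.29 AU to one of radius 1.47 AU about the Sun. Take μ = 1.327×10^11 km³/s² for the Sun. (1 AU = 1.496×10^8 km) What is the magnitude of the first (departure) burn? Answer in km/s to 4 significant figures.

In km: r₁ = 4.29 × 1.496×10^8 = 6.41784×10^8 km; r₂ = 1.47 × 1.496×10^8 = 2.19912×10^8 km.
Semi-major axis of the transfer orbit: a_t = (6.41784×10^8 + 2.19912×10^8)/2 = 4.30848×10^8 km.
On the circular orbit at r = 6.41784×10^8 km, v_c = √(μ/r) = 14.379 km/s.
Transfer-orbit speed at the same r (vis-viva, a = a_t): v_t = √[μ(2/r − 1/a_t)] = 10.273 km/s.
Δv₁ = |v_t − v_c| = |10.273 − 14.379| = 4.106 km/s.

Δv₁ = 4.106 km/s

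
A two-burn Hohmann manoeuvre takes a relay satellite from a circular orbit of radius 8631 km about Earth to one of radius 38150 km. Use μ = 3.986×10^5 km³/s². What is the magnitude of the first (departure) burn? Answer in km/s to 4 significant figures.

Δv₁ = 1.883 km/s

The Hohmann ellipse has a_t = (r₁ + r₂)/2 = 23390.5 km.
On the circular orbit at r = 8631 km, v_c = √(μ/r) = 6.796 km/s.
Transfer-orbit speed at the same r (vis-viva, a = a_t): v_t = √[μ(2/r − 1/a_t)] = 8.679 km/s.
Δv₁ = |v_t − v_c| = |8.679 − 6.796| = 1.883 km/s.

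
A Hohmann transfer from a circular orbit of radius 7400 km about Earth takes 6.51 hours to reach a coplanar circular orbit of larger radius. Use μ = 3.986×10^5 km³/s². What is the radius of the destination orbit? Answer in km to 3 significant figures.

Transfer time t = 6.51 hours = 23436 s, and t = π√(a_t³/μ).
So a_t = (μ t²/π²)^(1/3) = (3.986×10^5 × (23436)² / π²)^(1/3) = 28098 km.
Since a_t = (r₁ + r₂)/2, r₂ = 2a_t − r₁ = 2×28098 − 7400 = 48796 km.

r₂ = 48800 km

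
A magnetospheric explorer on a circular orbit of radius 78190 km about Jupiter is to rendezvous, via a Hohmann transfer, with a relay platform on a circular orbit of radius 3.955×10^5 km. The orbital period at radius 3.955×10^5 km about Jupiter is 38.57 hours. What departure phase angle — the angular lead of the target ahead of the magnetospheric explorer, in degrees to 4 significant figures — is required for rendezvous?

φ = 96.58°

From Kepler's third law T² = 4π²r³/μ at r = 3.955×10^5 km, T = 38.57 hours = 38.57 × 3600 s = 1.38852×10^5 s: μ = 4π²r³/T² = 1.26676×10^8 km³/s².
The Hohmann ellipse has a_t = (r₁ + r₂)/2 = 2.36845×10^5 km.
The half-period of the transfer ellipse is t = π√(a_t³/μ) = 32170 s.
Target angular speed ω₂ = √(μ/r₂³) = 4.525×10^-5 rad/s.
Angle swept by the target during transfer: ω₂·t = 1.456 rad = 83.42°.
Arrival is 180° from departure on the ellipse, so φ = 180° − 83.42° = 96.58°.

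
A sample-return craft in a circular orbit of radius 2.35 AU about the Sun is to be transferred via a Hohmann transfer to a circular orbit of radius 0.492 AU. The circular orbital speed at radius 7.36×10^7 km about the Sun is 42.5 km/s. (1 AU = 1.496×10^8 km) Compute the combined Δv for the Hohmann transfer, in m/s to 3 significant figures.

Δv = 20200 m/s

From the circular-orbit relation v² = μ/r at r = 7.36×10^7 km: μ = v²r = (42.5)² × 7.36×10^7 = 1.32940×10^11 km³/s².
In km: r₁ = 2.35 × 1.496×10^8 = 3.5156×10^8 km; r₂ = 0.492 × 1.496×10^8 = 7.36032×10^7 km.
Transfer-ellipse semi-major axis a_t = (r₁ + r₂)/2 = (3.5156×10^8 + 7.36032×10^7)/2 = 2.125816×10^8 km.
At r₁ the circular-orbit speed is v₁ = √(μ/r₁) = 19.4459 km/s.
On the transfer ellipse at r₁, vis-viva gives v_a = √[μ(2/r₁ − 1/a_t)] = 11.4423 km/s.
First burn Δv₁ = |v_a − v₁| = 8.0036 km/s.
Circular speed at r₂: v₂ = √(μ/r₂) = 42.499 km/s.
Transfer-orbit speed at r₂: v_p = √[μ(2/r₂ − 1/a_t)] = 54.653 km/s.
Second burn Δv₂ = |v₂ − v_p| = 12.154 km/s.
Δv = Δv₁ + Δv₂ = 8.0036 + 12.154 = 20.16 km/s.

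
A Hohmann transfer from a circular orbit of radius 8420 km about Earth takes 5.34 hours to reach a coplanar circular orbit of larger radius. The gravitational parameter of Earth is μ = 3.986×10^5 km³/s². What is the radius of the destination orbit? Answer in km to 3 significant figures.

Transfer time t = 5.34 hours = 19224 s, and t = π√(a_t³/μ).
So a_t = (μ t²/π²)^(1/3) = (3.986×10^5 × (19224)² / π²)^(1/3) = 24621 km.
Since a_t = (r₁ + r₂)/2, r₂ = 2a_t − r₁ = 2×24621 − 8420 = 40822 km.

r₂ = 40800 km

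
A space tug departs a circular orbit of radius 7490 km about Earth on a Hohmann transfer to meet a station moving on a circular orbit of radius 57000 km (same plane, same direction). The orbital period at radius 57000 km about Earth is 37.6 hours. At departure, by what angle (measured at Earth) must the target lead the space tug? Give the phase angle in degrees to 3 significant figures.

φ = 103°

From Kepler's third law T² = 4π²r³/μ at r = 57000 km, T = 37.6 hours = 37.6 × 3600 s = 1.3536×10^5 s: μ = 4π²r³/T² = 3.99028×10^5 km³/s².
Transfer-ellipse semi-major axis a_t = (r₁ + r₂)/2 = (7490 + 57000)/2 = 32245 km.
The half-period of the transfer ellipse is t = π√(a_t³/μ) = 28797 s.
Target angular speed ω₂ = √(μ/r₂³) = 4.6418×10^-5 rad/s.
Angle swept by the target during transfer: ω₂·t = 1.3367 rad = 76.59°.
The space tug traverses 180° on the transfer ellipse, so the target must lead by 180° − 76.59° = 103°.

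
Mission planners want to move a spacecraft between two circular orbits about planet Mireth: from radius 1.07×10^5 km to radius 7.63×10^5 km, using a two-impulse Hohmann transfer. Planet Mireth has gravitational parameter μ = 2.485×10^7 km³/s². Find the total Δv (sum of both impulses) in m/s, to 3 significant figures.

The Hohmann ellipse has a_t = (r₁ + r₂)/2 = 4.350×10^5 km.
At r₁ the circular-orbit speed is v₁ = √(μ/r₁) = 15.23952 km/s.
Transfer-orbit speed at r₁ (vis-viva equation): v_p = √[μ(2/r₁ − 1/a_t)] = 20.18315 km/s.
First burn Δv₁ = |v_p − v₁| = 4.9436 km/s.
Circular speed at r₂: v₂ = √(μ/r₂) = 5.7069 km/s.
Transfer-orbit speed at r₂: v_a = √[μ(2/r₂ − 1/a_t)] = 2.8304 km/s.
Second burn Δv₂ = |v₂ − v_a| = 2.8765 km/s.
Total Δv = Δv₁ + Δv₂ = 7.820 km/s.

Δv = 7820 m/s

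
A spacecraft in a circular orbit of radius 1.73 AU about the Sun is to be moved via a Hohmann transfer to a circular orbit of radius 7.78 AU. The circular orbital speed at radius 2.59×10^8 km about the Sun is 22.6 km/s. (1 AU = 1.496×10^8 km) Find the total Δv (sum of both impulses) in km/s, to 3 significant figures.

From the circular-orbit relation v² = μ/r at r = 2.59×10^8 km: μ = v²r = (22.6)² × 2.59×10^8 = 1.32287×10^11 km³/s².
In km: r₁ = 1.73 × 1.496×10^8 = 2.58808×10^8 km; r₂ = 7.78 × 1.496×10^8 = 1.163888×10^9 km.
Transfer-ellipse semi-major axis a_t = (r₁ + r₂)/2 = (2.58808×10^8 + 1.163888×10^9)/2 = 7.11348×10^8 km.
Circular speed at r₁: v₁ = √(μ/r₁) = √(1.32287×10^11/2.58808×10^8) = 22.608 km/s.
On the transfer ellipse at r₁, v² = μ(2/r − 1/a) gives v_p = √[μ(2/r₁ − 1/a_t)] = 28.919 km/s.
First burn Δv₁ = |v_p − v₁| = 6.311 km/s.
At r₂, v₂ = √(μ/r₂) = 10.6611 km/s.
Transfer-orbit speed at r₂: v_a = √[μ(2/r₂ − 1/a_t)] = 6.43059 km/s.
Second burn Δv₂ = |v₂ − v_a| = 4.231 km/s.
Total Δv = Δv₁ + Δv₂ = 10.54 km/s.

Δv = 10.5 km/s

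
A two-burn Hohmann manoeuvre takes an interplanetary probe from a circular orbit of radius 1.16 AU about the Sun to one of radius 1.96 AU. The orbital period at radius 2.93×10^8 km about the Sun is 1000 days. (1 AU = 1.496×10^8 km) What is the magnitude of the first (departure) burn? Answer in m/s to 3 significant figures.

Δv₁ = 3350 m/s

From Kepler's third law T² = 4π²r³/μ at r = 2.93×10^8 km, T = 1000 days = 1000 × 86400 s = 8.640×10^7 s: μ = 4π²r³/T² = 1.33026×10^11 km³/s².
In km: r₁ = 1.16 × 1.496×10^8 = 1.73536×10^8 km; r₂ = 1.96 × 1.496×10^8 = 2.93216×10^8 km.
Transfer-ellipse semi-major axis a_t = (r₁ + r₂)/2 = (1.73536×10^8 + 2.93216×10^8)/2 = 2.33376×10^8 km.
Circular speed at r = 1.73536×10^8 km: v_c = √(μ/r) = 27.687 km/s.
Vis-viva on the transfer ellipse at r = 1.73536×10^8 km gives v_t = √[μ(2/r − 1/a_t)] = 31.034 km/s.
Δv₁ = |v_t − v_c| = |31.034 − 27.687| = 3.347 km/s.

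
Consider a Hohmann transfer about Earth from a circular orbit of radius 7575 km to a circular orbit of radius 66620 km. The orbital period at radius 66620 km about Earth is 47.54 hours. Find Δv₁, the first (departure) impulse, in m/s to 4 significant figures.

From Kepler's third law T² = 4π²r³/μ at r = 66620 km, T = 47.54 hours = 47.54 × 3600 s = 1.71144×10^5 s: μ = 4π²r³/T² = 3.98520×10^5 km³/s².
The Hohmann ellipse has a_t = (r₁ + r₂)/2 = 37097.5 km.
Circular speed at r = 7575 km: v_c = √(μ/r) = 7.253 km/s.
Transfer-orbit speed at the same r (vis-viva, a = a_t): v_t = √[μ(2/r − 1/a_t)] = 9.720 km/s.
Δv₁ = |v_t − v_c| = |9.720 − 7.253| = 2.467 km/s.

Δv₁ = 2467 m/s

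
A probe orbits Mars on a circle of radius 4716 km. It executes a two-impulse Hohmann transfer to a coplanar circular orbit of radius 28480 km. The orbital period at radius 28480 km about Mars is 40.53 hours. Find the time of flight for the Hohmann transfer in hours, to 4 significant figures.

t = 9.016 hours

From Kepler's third law T² = 4π²r³/μ at r = 28480 km, T = 40.53 hours = 40.53 × 3600 s = 1.45908×10^5 s: μ = 4π²r³/T² = 42837.2 km³/s².
The Hohmann ellipse has a_t = (r₁ + r₂)/2 = 16598 km.
By Kepler's third law the transfer-orbit period is T = 2π√(a_t³/μ), so t = T/2 = 32458 s.
Converting: 32458 s ÷ 3600 s/hour = 9.016 hours.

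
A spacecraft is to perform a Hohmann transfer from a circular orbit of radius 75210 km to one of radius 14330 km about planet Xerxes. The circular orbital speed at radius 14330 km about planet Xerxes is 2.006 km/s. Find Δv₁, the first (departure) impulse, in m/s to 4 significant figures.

From the circular-orbit relation v² = μ/r at r = 14330 km: μ = v²r = (2.006)² × 14330 = 57664.4 km³/s².
Transfer-ellipse semi-major axis a_t = (r₁ + r₂)/2 = (75210 + 14330)/2 = 44770 km.
On the circular orbit at r = 75210 km, v_c = √(μ/r) = 0.8756 km/s.
Vis-viva on the transfer ellipse at r = 75210 km gives v_t = √[μ(2/r − 1/a_t)] = 0.4954 km/s.
Δv₁ = |v_t − v_c| = |0.4954 − 0.8756| = 0.3802 km/s.

Δv₁ = 380.2 m/s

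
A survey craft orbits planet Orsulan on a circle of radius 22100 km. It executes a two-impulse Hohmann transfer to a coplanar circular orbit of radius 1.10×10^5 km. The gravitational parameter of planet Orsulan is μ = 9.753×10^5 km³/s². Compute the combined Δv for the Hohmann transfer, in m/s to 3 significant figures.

The Hohmann ellipse has a_t = (r₁ + r₂)/2 = 66050 km.
At r₁ the circular-orbit speed is v₁ = √(μ/r₁) = 6.643 km/s.
On the transfer ellipse at r₁, vis-viva gives v_p = √[μ(2/r₁ − 1/a_t)] = 8.573 km/s.
First burn Δv₁ = |v_p − v₁| = 1.930 km/s.
Circular speed at r₂: v₂ = √(μ/r₂) = 2.9776 km/s.
Transfer-orbit speed at r₂: v_a = √[μ(2/r₂ − 1/a_t)] = 1.7224 km/s.
Second burn Δv₂ = |v₂ − v_a| = 1.255 km/s.
Δv = Δv₁ + Δv₂ = 1.930 + 1.255 = 3.185 km/s.

Δv = 3190 m/s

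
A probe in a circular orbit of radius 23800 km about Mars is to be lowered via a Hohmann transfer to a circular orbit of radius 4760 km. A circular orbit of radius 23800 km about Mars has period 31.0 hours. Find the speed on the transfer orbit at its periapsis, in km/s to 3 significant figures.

From Kepler's third law T² = 4π²r³/μ at r = 23800 km, T = 31.0 hours = 31.0 × 3600 s = 1.116×10^5 s: μ = 4π²r³/T² = 42732.9 km³/s².
Semi-major axis of the transfer orbit: a_t = (23800 + 4760)/2 = 14280 km.
At periapsis, r = 4760 km.
Applying v² = μ(2/r − 1/a_t): v = 3.868 km/s.

v = 3.87 km/s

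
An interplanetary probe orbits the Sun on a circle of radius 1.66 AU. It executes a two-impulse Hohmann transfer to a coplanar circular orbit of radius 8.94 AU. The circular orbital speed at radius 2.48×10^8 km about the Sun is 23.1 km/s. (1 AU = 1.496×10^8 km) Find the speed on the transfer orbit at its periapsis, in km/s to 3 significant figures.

From the circular-orbit relation v² = μ/r at r = 2.48×10^8 km: μ = v²r = (23.1)² × 2.48×10^8 = 1.32335×10^11 km³/s².
In km: r₁ = 1.66 × 1.496×10^8 = 2.48336×10^8 km; r₂ = 8.94 × 1.496×10^8 = 1.337424×10^9 km.
The Hohmann ellipse has a_t = (r₁ + r₂)/2 = 7.9288×10^8 km.
The periapsis of the transfer ellipse is at r = 2.48336×10^8 km.
Applying v² = μ(2/r − 1/a_t): v = 29.98 km/s.

v = 30.0 km/s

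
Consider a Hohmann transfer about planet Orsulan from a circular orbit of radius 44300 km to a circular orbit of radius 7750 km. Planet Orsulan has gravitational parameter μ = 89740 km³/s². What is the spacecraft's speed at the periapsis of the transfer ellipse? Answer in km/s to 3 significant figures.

v = 4.44 km/s

Semi-major axis of the transfer orbit: a_t = (44300 + 7750)/2 = 26025 km.
At periapsis, r = 7750 km.
Vis-viva: v = √[μ(2/r − 1/a_t)] = √[89740 × (2/7750 − 1/26025)] = 4.440 km/s.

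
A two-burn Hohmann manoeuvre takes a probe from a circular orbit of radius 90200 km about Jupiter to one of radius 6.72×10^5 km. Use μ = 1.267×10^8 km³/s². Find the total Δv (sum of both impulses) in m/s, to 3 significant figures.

The Hohmann ellipse has a_t = (r₁ + r₂)/2 = 3.811×10^5 km.
Circular speed at r₁: v₁ = √(μ/r₁) = √(1.267×10^8/90200) = 37.48 km/s.
Transfer-orbit speed at r₁ (v² = μ(2/r − 1/a)): v_p = √[μ(2/r₁ − 1/a_t)] = 49.77 km/s.
First burn Δv₁ = |v_p − v₁| = 12.29 km/s.
At r₂, v₂ = √(μ/r₂) = 13.731 km/s.
Transfer-orbit speed at r₂: v_a = √[μ(2/r₂ − 1/a_t)] = 6.6802 km/s.
Second burn Δv₂ = |v₂ − v_a| = 7.051 km/s.
Δv = Δv₁ + Δv₂ = 12.29 + 7.051 = 19.34 km/s.

Δv = 19300 m/s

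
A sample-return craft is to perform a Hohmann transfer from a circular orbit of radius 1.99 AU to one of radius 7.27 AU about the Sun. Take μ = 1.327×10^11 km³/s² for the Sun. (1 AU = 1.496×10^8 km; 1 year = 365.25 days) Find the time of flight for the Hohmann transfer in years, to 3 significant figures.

t = 4.98 years

In km: r₁ = 1.99 × 1.496×10^8 = 2.97704×10^8 km; r₂ = 7.27 × 1.496×10^8 = 1.087592×10^9 km.
Transfer-ellipse semi-major axis a_t = (r₁ + r₂)/2 = (2.97704×10^8 + 1.087592×10^9)/2 = 6.92648×10^8 km.
By Kepler's third law the transfer-orbit period is T = 2π√(a_t³/μ), so t = T/2 = 1.572×10^8 s.
Converting: 1.572×10^8 s ÷ 3.15576×10^7 s/year (365.25 × 86400) = 4.98 years.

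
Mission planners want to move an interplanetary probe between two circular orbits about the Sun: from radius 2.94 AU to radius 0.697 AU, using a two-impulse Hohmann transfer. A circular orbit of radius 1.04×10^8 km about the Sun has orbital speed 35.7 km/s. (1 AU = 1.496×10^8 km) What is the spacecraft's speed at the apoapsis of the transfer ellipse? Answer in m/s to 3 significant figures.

v = 10700 m/s

From the circular-orbit relation v² = μ/r at r = 1.04×10^8 km: μ = v²r = (35.7)² × 1.04×10^8 = 1.32547×10^11 km³/s².
In km: r₁ = 2.94 × 1.496×10^8 = 4.39824×10^8 km; r₂ = 0.697 × 1.496×10^8 = 1.042712×10^8 km.
Transfer-ellipse semi-major axis a_t = (r₁ + r₂)/2 = (4.39824×10^8 + 1.042712×10^8)/2 = 2.720476×10^8 km.
The apoapsis of the transfer ellipse is at r = 4.39824×10^8 km.
From the vis-viva equation, v = √[μ(2/r − 1/a_t)] = 10.75 km/s.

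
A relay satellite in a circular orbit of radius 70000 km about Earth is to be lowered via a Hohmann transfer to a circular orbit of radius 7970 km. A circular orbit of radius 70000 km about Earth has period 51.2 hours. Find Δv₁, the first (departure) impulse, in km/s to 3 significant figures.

From Kepler's third law T² = 4π²r³/μ at r = 70000 km, T = 51.2 hours = 51.2 × 3600 s = 1.8432×10^5 s: μ = 4π²r³/T² = 3.98574×10^5 km³/s².
Transfer-ellipse semi-major axis a_t = (r₁ + r₂)/2 = (70000 + 7970)/2 = 38985 km.
On the circular orbit at r = 70000 km, v_c = √(μ/r) = 2.386 km/s.
Transfer-orbit speed at the same r (vis-viva, a = a_t): v_t = √[μ(2/r − 1/a_t)] = 1.079 km/s.
Δv₁ = |v_t − v_c| = |1.079 − 2.386| = 1.307 km/s.

Δv₁ = 1.31 km/s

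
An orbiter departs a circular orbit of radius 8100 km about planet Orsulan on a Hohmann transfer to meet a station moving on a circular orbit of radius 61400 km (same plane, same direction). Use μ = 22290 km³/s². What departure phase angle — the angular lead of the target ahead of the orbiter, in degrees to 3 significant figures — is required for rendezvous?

φ = 103°

Transfer-ellipse semi-major axis a_t = (r₁ + r₂)/2 = (8100 + 61400)/2 = 34750 km.
The half-period of the transfer ellipse is t = π√(a_t³/μ) = 1.3631×10^5 s.
Target angular speed ω₂ = √(μ/r₂³) = 9.8130×10^-6 rad/s.
Angle swept by the target during transfer: ω₂·t = 1.3376 rad = 76.64°.
The orbiter traverses 180° on the transfer ellipse, so the target must lead by 180° − 76.64° = 103°.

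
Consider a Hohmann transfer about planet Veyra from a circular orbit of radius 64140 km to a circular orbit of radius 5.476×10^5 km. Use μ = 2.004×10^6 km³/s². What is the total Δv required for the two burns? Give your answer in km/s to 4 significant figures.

Δv = 2.926 km/s

Transfer-ellipse semi-major axis a_t = (r₁ + r₂)/2 = (64140 + 5.476×10^5)/2 = 3.0587×10^5 km.
Circular speed at r₁: v₁ = √(μ/r₁) = √(2.004×10^6/64140) = 5.590 km/s.
Transfer-orbit speed at r₁ (vis-viva equation): v_p = √[μ(2/r₁ − 1/a_t)] = 7.479 km/s.
First burn Δv₁ = |v_p − v₁| = 1.889 km/s.
Circular speed at r₂: v₂ = √(μ/r₂) = 1.913 km/s.
Transfer-orbit speed at r₂: v_a = √[μ(2/r₂ − 1/a_t)] = 0.8760 km/s.
Second burn Δv₂ = |v₂ − v_a| = 1.037 km/s.
Δv = Δv₁ + Δv₂ = 1.889 + 1.037 = 2.926 km/s.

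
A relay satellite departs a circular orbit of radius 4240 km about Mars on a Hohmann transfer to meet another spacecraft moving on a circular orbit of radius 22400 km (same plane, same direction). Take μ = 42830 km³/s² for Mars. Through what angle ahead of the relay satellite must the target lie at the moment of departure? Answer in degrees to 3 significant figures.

φ = 97.5°

Semi-major axis of the transfer orbit: a_t = (4240 + 22400)/2 = 13320 km.
Transfer time t = π√(a_t³/μ) = 23336 s.
Target angular speed ω₂ = √(μ/r₂³) = 6.1731×10^-5 rad/s.
Angle swept by the target during transfer: ω₂·t = 1.4406 rad = 82.54°.
Arrival is 180° from departure on the ellipse, so φ = 180° − 82.54° = 97.5°.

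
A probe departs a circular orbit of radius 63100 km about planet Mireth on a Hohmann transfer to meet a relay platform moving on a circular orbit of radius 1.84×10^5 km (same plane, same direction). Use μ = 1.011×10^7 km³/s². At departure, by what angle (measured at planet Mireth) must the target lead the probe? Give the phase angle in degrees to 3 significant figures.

φ = 81.0°

Transfer-ellipse semi-major axis a_t = (r₁ + r₂)/2 = (63100 + 1.840×10^5)/2 = 1.2355×10^5 km.
The half-period of the transfer ellipse is t = π√(a_t³/μ) = 42908 s.
Target angular speed ω₂ = √(μ/r₂³) = 4.0286×10^-5 rad/s.
Angle swept by the target during transfer: ω₂·t = 1.7286 rad = 99.04°.
Arrival is 180° from departure on the ellipse, so φ = 180° − 99.04° = 81.0°.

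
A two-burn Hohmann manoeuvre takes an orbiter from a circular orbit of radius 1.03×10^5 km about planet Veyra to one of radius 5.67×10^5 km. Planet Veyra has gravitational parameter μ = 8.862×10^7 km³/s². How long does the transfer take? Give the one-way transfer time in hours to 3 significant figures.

t = 18.0 hours

Semi-major axis of the transfer orbit: a_t = (1.030×10^5 + 5.670×10^5)/2 = 3.350×10^5 km.
Half the transfer-orbit period gives t = π√(a_t³/μ) = 64710 s.
Converting: 64710 s ÷ 3600 s/hour = 18.0 hours.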